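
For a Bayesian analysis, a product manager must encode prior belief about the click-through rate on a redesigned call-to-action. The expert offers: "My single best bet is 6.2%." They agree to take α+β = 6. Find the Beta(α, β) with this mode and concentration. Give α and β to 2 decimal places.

α = 1.25, β = 4.75

For α,β > 1 the Beta mode is (α−1)/(α+β−2). With α+β = 6, the mode is (α−1)/4.
Set (α−1)/4 = 0.062 → α = 1 + 0.062·4 = 1.25.
β = 6 − α = 4.75.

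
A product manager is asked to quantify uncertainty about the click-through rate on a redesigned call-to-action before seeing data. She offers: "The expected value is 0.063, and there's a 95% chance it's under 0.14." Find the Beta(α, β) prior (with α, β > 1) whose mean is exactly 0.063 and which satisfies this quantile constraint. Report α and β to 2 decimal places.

With mean 0.063 fixed, write α = 0.063s, β = 0.937s where s = α+β.
Need P(θ < 0.14) = 0.95 under Beta(0.063s, 0.937s). Normal approximation: (q−m)/√(m(1−m)/s) ≈ z_{0.95} = 1.64, so s ≈ 0.063·0.937·(1.64)²/(0.14−0.063)² = 26.9.
At s = 26.9: P(θ<0.14) ≈ 0.930. Adjusting to match 0.95 gives s ≈ 35.81.
So α = 0.063·35.81 ≈ 2.26, β = 0.937·35.81 ≈ 33.56.

α ≈ 2.26, β ≈ 33.56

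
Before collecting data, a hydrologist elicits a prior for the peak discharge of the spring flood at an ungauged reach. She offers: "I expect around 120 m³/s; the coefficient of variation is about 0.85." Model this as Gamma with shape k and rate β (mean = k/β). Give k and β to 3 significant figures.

k ≈ 1.38, β ≈ 0.0115

For Gamma(k, rate β): mean = k/β, variance = k/β², so CV = 1/√k.
CV = 0.85, hence k = 1/CV² = 1.38.
Then β = k/mean = 1.38/120 = 0.0115.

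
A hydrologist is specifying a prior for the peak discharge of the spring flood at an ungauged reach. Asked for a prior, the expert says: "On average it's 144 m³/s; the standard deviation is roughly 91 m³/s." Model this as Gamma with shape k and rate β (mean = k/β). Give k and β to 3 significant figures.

For Gamma(k, rate β): mean = k/β, variance = k/β², so CV = 1/√k.
CV = SD/mean = 91/144 = 0.6319, hence k = 1/CV² = 2.5.
Then β = k/mean = 2.5/144 = 0.0174.

k ≈ 2.5, β ≈ 0.0174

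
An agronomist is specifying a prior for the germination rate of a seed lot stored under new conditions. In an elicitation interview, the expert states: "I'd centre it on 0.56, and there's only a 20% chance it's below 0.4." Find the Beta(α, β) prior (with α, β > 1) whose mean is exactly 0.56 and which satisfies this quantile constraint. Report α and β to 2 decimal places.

α ≈ 3.81, β ≈ 2.99

With mean 0.56 fixed, write α = 0.56s, β = 0.44s where s = α+β.
Need P(θ < 0.4) = 0.2 under Beta(0.56s, 0.44s). Normal approximation: (q−m)/√(m(1−m)/s) ≈ z_{0.2} = -0.842, so s ≈ 0.56·0.44·(-0.842)²/(0.4−0.56)² = 6.8.
At s = 6.8: P(θ<0.4) ≈ 0.200. Adjusting to match 0.2 gives s ≈ 6.80.
So α = 0.56·6.80 ≈ 3.81, β = 0.44·6.80 ≈ 2.99.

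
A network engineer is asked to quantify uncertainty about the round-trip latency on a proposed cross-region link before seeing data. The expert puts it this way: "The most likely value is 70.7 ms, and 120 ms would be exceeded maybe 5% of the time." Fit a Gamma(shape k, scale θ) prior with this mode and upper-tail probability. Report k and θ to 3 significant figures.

k ≈ 11, θ ≈ 7.09

Gamma(k,θ) with k>1 has mode (k−1)θ, so θ = 70.7/(k−1).
Need P(X < 120) = 0.95 with θ tied to k this way. Start at k = 2, θ = 70.7: P(X<120) ≈ 0.506.
Too low — raise k to concentrate. Iterating converges to k ≈ 11.
Then θ = 70.7/(11−1) ≈ 7.09.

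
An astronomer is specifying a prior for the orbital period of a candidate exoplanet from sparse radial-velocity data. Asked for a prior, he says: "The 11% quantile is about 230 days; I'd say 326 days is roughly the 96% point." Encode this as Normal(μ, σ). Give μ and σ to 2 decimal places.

The p-quantile of Normal(μ,σ) is μ + z_p·σ, with z_{0.11} = -1.227 and z_{0.96} = 1.751.
Eliminate σ: μ = (z₂·x₁ − z₁·x₂)/(z₂ − z₁) = (1.751·230 − (-1.227)·326)/2.977 = 269.55.
Then σ = (x₂ − x₁)/(z₂ − z₁) = (326 − 230)/2.977 = 32.24.

μ = 269.55, σ = 32.24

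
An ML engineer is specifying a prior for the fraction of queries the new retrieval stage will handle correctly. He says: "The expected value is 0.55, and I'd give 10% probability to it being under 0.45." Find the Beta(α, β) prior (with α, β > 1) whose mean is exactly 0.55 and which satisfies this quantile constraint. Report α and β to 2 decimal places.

α ≈ 22.41, β ≈ 18.34

With mean 0.55 fixed, write α = 0.55s, β = 0.45s where s = α+β.
Need P(θ < 0.45) = 0.1 under Beta(0.55s, 0.45s). Normal approximation: (q−m)/√(m(1−m)/s) ≈ z_{0.1} = -1.28, so s ≈ 0.55·0.45·(-1.28)²/(0.45−0.55)² = 40.6.
At s = 40.6: P(θ<0.45) ≈ 0.100. Adjusting to match 0.1 gives s ≈ 40.75.
So α = 0.55·40.75 ≈ 22.41, β = 0.45·40.75 ≈ 18.34.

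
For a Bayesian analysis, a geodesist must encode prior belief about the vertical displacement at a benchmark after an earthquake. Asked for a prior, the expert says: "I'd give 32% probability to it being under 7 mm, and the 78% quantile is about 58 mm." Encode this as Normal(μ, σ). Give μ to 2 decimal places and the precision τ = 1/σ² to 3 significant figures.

μ = 26.24, τ = 0.000591

For Normal(μ,σ), the p-quantile is μ + z_p·σ. Here z_{0.32} = -0.4677, z_{0.78} = 0.7722.
So 7 = μ − 0.4677σ and 58 = μ + 0.7722σ.
Subtracting: σ = (58 − 7)/(0.7722 − (-0.4677)) = 41.13.
Then μ = 7 − (-0.4677)·41.13 = 26.24.
Precision τ = 1/σ² = 1/41.13² = 0.000591.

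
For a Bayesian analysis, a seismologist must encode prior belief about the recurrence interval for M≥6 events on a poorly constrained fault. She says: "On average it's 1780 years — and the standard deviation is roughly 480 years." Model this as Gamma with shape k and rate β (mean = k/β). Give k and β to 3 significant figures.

k ≈ 13.8, β ≈ 0.00773

For Gamma(k, rate β): mean = k/β, variance = k/β², so CV = 1/√k.
CV = SD/mean = 480/1780 = 0.2697, hence k = 1/CV² = 13.8.
Then β = k/mean = 13.8/1780 = 0.00773.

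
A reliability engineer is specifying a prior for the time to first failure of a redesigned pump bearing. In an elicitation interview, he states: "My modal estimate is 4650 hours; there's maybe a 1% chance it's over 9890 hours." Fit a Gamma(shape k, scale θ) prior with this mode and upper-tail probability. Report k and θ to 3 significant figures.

Gamma(k,θ) with k>1 has mode (k−1)θ, so θ = 4650/(k−1).
Need P(X < 9890) = 0.99 with θ tied to k this way. Start at k = 2, θ = 4650: P(X<9890) ≈ 0.627.
Too low — raise k to concentrate. Iterating converges to k ≈ 9.52.
Then θ = 4650/(9.52−1) ≈ 546.

k ≈ 9.52, θ ≈ 546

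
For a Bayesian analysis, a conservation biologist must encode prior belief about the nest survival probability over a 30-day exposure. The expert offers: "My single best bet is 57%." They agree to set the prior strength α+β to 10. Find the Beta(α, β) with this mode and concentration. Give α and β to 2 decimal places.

α = 5.56, β = 4.44

For α,β > 1 the Beta mode is (α−1)/(α+β−2). With α+β = 10, the mode is (α−1)/8.
Set (α−1)/8 = 0.57 → α = 1 + 0.57·8 = 5.56.
β = 10 − α = 4.44.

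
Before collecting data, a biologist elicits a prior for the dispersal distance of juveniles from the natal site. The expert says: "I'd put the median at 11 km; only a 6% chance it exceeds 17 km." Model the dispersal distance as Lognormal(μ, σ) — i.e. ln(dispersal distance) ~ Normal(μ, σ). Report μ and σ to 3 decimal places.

μ ≈ 2.398, σ ≈ 0.280

If T ~ Lognormal(μ,σ) then ln T ~ Normal(μ,σ), so the p-quantile of ln T is μ + z_p·σ.
ln(11) = 2.398 and ln(17) = 2.833; z_{0.5} = 0, z_{0.94} = 1.555.
σ = (2.833 − 2.398)/(1.555 − (0)) = 0.280.
μ = 2.398 − (0)·0.280 = 2.398.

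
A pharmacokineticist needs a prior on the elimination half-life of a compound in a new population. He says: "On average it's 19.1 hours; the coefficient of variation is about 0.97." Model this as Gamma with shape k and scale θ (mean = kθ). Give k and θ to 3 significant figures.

k ≈ 1.06, θ ≈ 18

For Gamma(k, scale θ): mean = kθ, variance = kθ², so CV = 1/√k.
CV = 0.97, hence k = 1/CV² = 1.06.
Then θ = mean/k = 19.1/1.06 = 18.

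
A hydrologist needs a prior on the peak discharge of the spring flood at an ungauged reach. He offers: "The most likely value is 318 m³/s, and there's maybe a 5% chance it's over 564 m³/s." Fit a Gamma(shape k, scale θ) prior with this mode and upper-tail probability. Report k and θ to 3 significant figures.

k ≈ 9.49, θ ≈ 37.4

Gamma(k,θ) with k>1 has mode (k−1)θ, so θ = 318/(k−1).
Need P(X < 564) = 0.95 with θ tied to k this way. Start at k = 2, θ = 318: P(X<564) ≈ 0.529.
Too low — raise k to concentrate. Iterating converges to k ≈ 9.49.
Then θ = 318/(9.49−1) ≈ 37.4.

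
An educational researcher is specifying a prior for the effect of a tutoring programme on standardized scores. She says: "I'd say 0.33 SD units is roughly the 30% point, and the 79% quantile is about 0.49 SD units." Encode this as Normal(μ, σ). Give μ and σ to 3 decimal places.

The p-quantile of Normal(μ,σ) is μ + z_p·σ, with z_{0.3} = -0.5244 and z_{0.79} = 0.8064.
Eliminate σ: μ = (z₂·x₁ − z₁·x₂)/(z₂ − z₁) = (0.8064·0.33 − (-0.5244)·0.49)/1.331 = 0.393.
Then σ = (x₂ − x₁)/(z₂ − z₁) = (0.49 − 0.33)/1.331 = 0.120.

μ = 0.393, σ = 0.120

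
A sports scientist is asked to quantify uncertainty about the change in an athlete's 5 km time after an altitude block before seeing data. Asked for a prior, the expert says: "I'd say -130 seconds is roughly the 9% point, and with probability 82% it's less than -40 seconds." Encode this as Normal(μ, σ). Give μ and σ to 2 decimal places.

μ = -76.52, σ = 39.89

For Normal(μ,σ), the p-quantile is μ + z_p·σ. Here z_{0.09} = -1.341, z_{0.82} = 0.9154.
So -130 = μ − 1.341σ and -40 = μ + 0.9154σ.
Subtracting: σ = (-40 − -130)/(0.9154 − (-1.341)) = 39.89.
Then μ = -130 − (-1.341)·39.89 = -76.52.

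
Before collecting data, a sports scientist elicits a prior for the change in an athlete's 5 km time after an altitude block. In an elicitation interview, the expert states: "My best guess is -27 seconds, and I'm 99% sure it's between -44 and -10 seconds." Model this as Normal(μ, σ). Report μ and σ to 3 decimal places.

μ = -27.000, σ = 6.600

A symmetric 99% interval runs μ ± z·σ with z = 2.576.
Half-width = 17, so σ = 17/2.576 = 6.600.
μ is the stated best guess, -27.000.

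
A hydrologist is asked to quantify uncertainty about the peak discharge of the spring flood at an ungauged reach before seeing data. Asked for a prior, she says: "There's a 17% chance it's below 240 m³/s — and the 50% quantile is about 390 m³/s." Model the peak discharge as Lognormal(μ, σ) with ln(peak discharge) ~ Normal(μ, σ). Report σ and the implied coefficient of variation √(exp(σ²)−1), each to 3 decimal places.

σ ≈ 0.509, CV ≈ 0.544

If T ~ Lognormal(μ,σ) then ln T ~ Normal(μ,σ), so the p-quantile of ln T is μ + z_p·σ.
ln(240) = 5.481 and ln(390) = 5.966; z_{0.17} = -0.9542, z_{0.5} = 0.
σ = (5.966 − 5.481)/(0 − (-0.9542)) = 0.509.
μ = 5.481 − (-0.9542)·0.509 = 5.966.
CV = √(exp(σ²)−1) = √(exp(0.2589)−1) = 0.544.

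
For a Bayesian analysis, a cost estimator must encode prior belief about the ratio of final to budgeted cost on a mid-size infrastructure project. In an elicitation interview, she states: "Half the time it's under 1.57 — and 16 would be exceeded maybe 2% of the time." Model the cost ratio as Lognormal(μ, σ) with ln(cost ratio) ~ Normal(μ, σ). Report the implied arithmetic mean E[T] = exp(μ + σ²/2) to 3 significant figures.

E[T] ≈ 2.97

If T ~ Lognormal(μ,σ) then ln T ~ Normal(μ,σ), so the p-quantile of ln T is μ + z_p·σ.
ln(1.57) = 0.4511 and ln(16) = 2.773; z_{0.5} = 0, z_{0.98} = 2.054.
σ = (2.773 − 0.4511)/(2.054 − (0)) = 1.130.
μ = 0.4511 − (0)·1.130 = 0.451.
E[T] = exp(μ + σ²/2) = exp(0.451 + 0.6389) = 2.97.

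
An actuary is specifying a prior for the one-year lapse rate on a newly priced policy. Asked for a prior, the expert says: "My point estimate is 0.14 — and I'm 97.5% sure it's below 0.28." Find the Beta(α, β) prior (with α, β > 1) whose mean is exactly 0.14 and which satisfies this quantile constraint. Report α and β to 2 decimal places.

α ≈ 4.33, β ≈ 26.59

With mean 0.14 fixed, write α = 0.14s, β = 0.86s where s = α+β.
Need P(θ < 0.28) = 0.975 under Beta(0.14s, 0.86s). Normal approximation: (q−m)/√(m(1−m)/s) ≈ z_{0.975} = 1.96, so s ≈ 0.14·0.86·(1.96)²/(0.28−0.14)² = 23.6.
At s = 23.6: P(θ<0.28) ≈ 0.959. Adjusting to match 0.975 gives s ≈ 30.92.
So α = 0.14·30.92 ≈ 4.33, β = 0.86·30.92 ≈ 26.59.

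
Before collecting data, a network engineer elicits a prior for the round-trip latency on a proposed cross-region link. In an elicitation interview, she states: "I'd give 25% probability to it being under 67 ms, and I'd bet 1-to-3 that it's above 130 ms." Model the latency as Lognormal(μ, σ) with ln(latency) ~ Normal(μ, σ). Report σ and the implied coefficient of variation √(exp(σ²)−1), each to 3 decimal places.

σ ≈ 0.491, CV ≈ 0.523

If T ~ Lognormal(μ,σ) then ln T ~ Normal(μ,σ), so the p-quantile of ln T is μ + z_p·σ.
ln(67) = 4.205 and ln(130) = 4.868; z_{0.25} = -0.6745, z_{0.75} = 0.6745.
σ = (4.868 − 4.205)/(0.6745 − (-0.6745)) = 0.491.
μ = 4.205 − (-0.6745)·0.491 = 4.536.
CV = √(exp(σ²)−1) = √(exp(0.2414)−1) = 0.523.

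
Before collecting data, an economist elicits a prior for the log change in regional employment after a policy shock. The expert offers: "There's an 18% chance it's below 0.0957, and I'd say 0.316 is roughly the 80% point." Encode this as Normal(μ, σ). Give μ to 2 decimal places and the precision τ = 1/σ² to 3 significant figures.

For Normal(μ,σ), the p-quantile is μ + z_p·σ. Here z_{0.18} = -0.9154, z_{0.8} = 0.8416.
So 0.0957 = μ − 0.9154σ and 0.316 = μ + 0.8416σ.
Subtracting: σ = (0.316 − 0.0957)/(0.8416 − (-0.9154)) = 0.13.
Then μ = 0.0957 − (-0.9154)·0.13 = 0.21.
Precision τ = 1/σ² = 1/0.1254² = 63.6.

μ = 0.21, τ = 63.6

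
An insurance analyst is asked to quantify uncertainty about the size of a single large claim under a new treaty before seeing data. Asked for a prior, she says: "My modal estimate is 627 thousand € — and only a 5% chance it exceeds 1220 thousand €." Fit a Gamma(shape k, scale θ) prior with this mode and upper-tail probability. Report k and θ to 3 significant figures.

Gamma(k,θ) with k>1 has mode (k−1)θ, so θ = 627/(k−1).
Need P(X < 1220) = 0.95 with θ tied to k this way. Start at k = 2, θ = 627: P(X<1220) ≈ 0.579.
Too low — raise k to concentrate. Iterating converges to k ≈ 7.27.
Then θ = 627/(7.27−1) ≈ 100.

k ≈ 7.27, θ ≈ 100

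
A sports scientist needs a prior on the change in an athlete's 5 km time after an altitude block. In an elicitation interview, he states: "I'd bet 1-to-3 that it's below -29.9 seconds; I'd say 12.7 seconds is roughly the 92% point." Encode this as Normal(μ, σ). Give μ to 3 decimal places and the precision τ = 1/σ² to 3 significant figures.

The p-quantile of Normal(μ,σ) is μ + z_p·σ, with z_{0.25} = -0.6745 and z_{0.92} = 1.405.
Eliminate σ: μ = (z₂·x₁ − z₁·x₂)/(z₂ − z₁) = (1.405·-29.9 − (-0.6745)·12.7)/2.08 = -16.083.
Then σ = (x₂ − x₁)/(z₂ − z₁) = (12.7 − -29.9)/2.08 = 20.485.
Precision τ = 1/σ² = 1/20.49² = 0.00238.

μ = -16.083, τ = 0.00238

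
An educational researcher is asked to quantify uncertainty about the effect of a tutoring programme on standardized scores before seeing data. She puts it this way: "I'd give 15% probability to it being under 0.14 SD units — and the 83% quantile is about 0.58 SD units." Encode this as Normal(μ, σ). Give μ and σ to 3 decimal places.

The p-quantile of Normal(μ,σ) is μ + z_p·σ, with z_{0.15} = -1.036 and z_{0.83} = 0.9542.
Eliminate σ: μ = (z₂·x₁ − z₁·x₂)/(z₂ − z₁) = (0.9542·0.14 − (-1.036)·0.58)/1.991 = 0.369.
Then σ = (x₂ − x₁)/(z₂ − z₁) = (0.58 − 0.14)/1.991 = 0.221.

μ = 0.369, σ = 0.221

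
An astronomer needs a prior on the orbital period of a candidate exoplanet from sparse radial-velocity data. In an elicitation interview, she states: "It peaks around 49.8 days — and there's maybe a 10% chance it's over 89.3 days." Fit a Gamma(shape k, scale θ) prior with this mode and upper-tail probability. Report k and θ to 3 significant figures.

k ≈ 6.58, θ ≈ 8.92

Gamma(k,θ) with k>1 has mode (k−1)θ, so θ = 49.8/(k−1).
Need P(X < 89.3) = 0.9 with θ tied to k this way. Start at k = 2, θ = 49.8: P(X<89.3) ≈ 0.535.
Too low — raise k to concentrate. Iterating converges to k ≈ 6.58.
Then θ = 49.8/(6.58−1) ≈ 8.92.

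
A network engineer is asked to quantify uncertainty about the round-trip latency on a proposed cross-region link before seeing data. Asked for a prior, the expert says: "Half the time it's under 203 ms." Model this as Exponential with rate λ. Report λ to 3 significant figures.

Exponential median = ln 2 / λ, so λ = ln 2 / 203.0 = 0.00341.

λ ≈ 0.00341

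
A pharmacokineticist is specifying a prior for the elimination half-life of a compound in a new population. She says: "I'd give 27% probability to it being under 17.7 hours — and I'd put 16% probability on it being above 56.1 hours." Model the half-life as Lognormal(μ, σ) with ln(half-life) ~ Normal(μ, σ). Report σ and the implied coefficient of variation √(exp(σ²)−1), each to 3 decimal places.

σ ≈ 0.718, CV ≈ 0.821

If T ~ Lognormal(μ,σ) then ln T ~ Normal(μ,σ), so the p-quantile of ln T is μ + z_p·σ.
ln(17.7) = 2.874 and ln(56.1) = 4.027; z_{0.27} = -0.6128, z_{0.84} = 0.9945.
σ = (4.027 − 2.874)/(0.9945 − (-0.6128)) = 0.718.
μ = 2.874 − (-0.6128)·0.718 = 3.313.
CV = √(exp(σ²)−1) = √(exp(0.5151)−1) = 0.821.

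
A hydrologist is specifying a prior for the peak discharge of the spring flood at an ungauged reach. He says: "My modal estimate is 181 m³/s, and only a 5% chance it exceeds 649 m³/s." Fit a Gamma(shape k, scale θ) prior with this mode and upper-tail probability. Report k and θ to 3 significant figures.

Gamma(k,θ) with k>1 has mode (k−1)θ, so θ = 181/(k−1).
Need P(X < 649) = 0.95 with θ tied to k this way. Start at k = 2, θ = 181: P(X<649) ≈ 0.873.
Too low — raise k to concentrate. Iterating converges to k ≈ 2.58.
Then θ = 181/(2.58−1) ≈ 115.

k ≈ 2.58, θ ≈ 115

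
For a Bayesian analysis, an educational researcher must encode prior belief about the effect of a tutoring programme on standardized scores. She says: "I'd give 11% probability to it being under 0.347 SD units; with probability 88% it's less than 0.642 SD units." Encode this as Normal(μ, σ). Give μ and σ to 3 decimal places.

μ = 0.498, σ = 0.123

For Normal(μ,σ), the p-quantile is μ + z_p·σ. Here z_{0.11} = -1.227, z_{0.88} = 1.175.
So 0.347 = μ − 1.227σ and 0.642 = μ + 1.175σ.
Subtracting: σ = (0.642 − 0.347)/(1.175 − (-1.227)) = 0.123.
Then μ = 0.347 − (-1.227)·0.123 = 0.498.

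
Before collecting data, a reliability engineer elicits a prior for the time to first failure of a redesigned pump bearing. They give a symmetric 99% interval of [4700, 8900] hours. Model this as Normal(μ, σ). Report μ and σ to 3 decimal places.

μ = 6800.000, σ = 815.271

A symmetric 99% interval runs μ ± z·σ with z = 2.576.
Half-width = 2100, so σ = 2100/2.576 = 815.271.
μ is the interval midpoint, 6800.000.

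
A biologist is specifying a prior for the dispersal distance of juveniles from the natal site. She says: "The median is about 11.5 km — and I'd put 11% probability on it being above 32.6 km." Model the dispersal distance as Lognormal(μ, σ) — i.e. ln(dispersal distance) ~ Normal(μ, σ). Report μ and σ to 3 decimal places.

μ ≈ 2.442, σ ≈ 0.850

If T ~ Lognormal(μ,σ) then ln T ~ Normal(μ,σ), so the p-quantile of ln T is μ + z_p·σ.
ln(11.5) = 2.442 and ln(32.6) = 3.484; z_{0.5} = 0, z_{0.89} = 1.227.
σ = (3.484 − 2.442)/(1.227 − (0)) = 0.850.
μ = 2.442 − (0)·0.850 = 2.442.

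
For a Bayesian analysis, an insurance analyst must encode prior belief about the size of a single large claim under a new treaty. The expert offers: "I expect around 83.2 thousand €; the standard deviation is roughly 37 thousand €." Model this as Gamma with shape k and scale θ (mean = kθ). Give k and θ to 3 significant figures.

k ≈ 5.06, θ ≈ 16.5

For Gamma(k, scale θ): mean = kθ, variance = kθ², so CV = 1/√k.
CV = SD/mean = 37/83.2 = 0.4447, hence k = 1/CV² = 5.06.
Then θ = mean/k = 83.2/5.06 = 16.5.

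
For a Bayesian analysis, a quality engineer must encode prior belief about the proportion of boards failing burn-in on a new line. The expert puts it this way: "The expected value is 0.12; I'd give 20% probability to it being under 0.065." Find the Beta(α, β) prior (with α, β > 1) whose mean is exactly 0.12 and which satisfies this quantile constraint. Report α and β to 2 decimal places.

α ≈ 3.04, β ≈ 22.32

With mean 0.12 fixed, write α = 0.12s, β = 0.88s where s = α+β.
Need P(θ < 0.065) = 0.2 under Beta(0.12s, 0.88s). Normal approximation: (q−m)/√(m(1−m)/s) ≈ z_{0.2} = -0.842, so s ≈ 0.12·0.88·(-0.842)²/(0.065−0.12)² = 24.7.
At s = 24.7: P(θ<0.065) ≈ 0.204. Adjusting to match 0.2 gives s ≈ 25.36.
So α = 0.12·25.36 ≈ 3.04, β = 0.88·25.36 ≈ 22.32.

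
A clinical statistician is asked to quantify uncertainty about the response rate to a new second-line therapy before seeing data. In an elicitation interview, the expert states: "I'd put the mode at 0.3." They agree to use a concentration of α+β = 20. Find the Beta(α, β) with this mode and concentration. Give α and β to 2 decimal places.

α = 6.40, β = 13.60

For α,β > 1 the Beta mode is (α−1)/(α+β−2). With α+β = 20, the mode is (α−1)/18.
Set (α−1)/18 = 0.3 → α = 1 + 0.3·18 = 6.40.
β = 20 − α = 13.60.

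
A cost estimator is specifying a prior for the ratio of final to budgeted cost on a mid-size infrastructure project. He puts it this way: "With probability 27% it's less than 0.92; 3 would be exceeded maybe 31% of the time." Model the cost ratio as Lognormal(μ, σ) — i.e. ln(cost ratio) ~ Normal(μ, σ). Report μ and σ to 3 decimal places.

If T ~ Lognormal(μ,σ) then ln T ~ Normal(μ,σ), so the p-quantile of ln T is μ + z_p·σ.
ln(0.92) = -0.08338 and ln(3) = 1.099; z_{0.27} = -0.6128, z_{0.69} = 0.4959.
σ = (1.099 − -0.08338)/(0.4959 − (-0.6128)) = 1.066.
μ = -0.08338 − (-0.6128)·1.066 = 0.570.

μ ≈ 0.570, σ ≈ 1.066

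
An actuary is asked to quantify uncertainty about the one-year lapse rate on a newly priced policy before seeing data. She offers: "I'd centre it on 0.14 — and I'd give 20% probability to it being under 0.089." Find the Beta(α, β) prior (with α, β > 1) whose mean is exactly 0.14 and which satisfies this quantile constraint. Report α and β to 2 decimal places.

With mean 0.14 fixed, write α = 0.14s, β = 0.86s where s = α+β.
Need P(θ < 0.089) = 0.2 under Beta(0.14s, 0.86s). Normal approximation: (q−m)/√(m(1−m)/s) ≈ z_{0.2} = -0.842, so s ≈ 0.14·0.86·(-0.842)²/(0.089−0.14)² = 32.8.
At s = 32.8: P(θ<0.089) ≈ 0.206. Adjusting to match 0.2 gives s ≈ 33.99.
So α = 0.14·33.99 ≈ 4.76, β = 0.86·33.99 ≈ 29.23.

α ≈ 4.76, β ≈ 29.23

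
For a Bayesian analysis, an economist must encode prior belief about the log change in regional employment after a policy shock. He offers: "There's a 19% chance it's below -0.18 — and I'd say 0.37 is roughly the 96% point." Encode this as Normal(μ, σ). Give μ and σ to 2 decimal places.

μ = 0.00, σ = 0.21

The p-quantile of Normal(μ,σ) is μ + z_p·σ, with z_{0.19} = -0.8779 and z_{0.96} = 1.751.
Eliminate σ: μ = (z₂·x₁ − z₁·x₂)/(z₂ − z₁) = (1.751·-0.18 − (-0.8779)·0.37)/2.629 = 0.00.
Then σ = (x₂ − x₁)/(z₂ − z₁) = (0.37 − -0.18)/2.629 = 0.21.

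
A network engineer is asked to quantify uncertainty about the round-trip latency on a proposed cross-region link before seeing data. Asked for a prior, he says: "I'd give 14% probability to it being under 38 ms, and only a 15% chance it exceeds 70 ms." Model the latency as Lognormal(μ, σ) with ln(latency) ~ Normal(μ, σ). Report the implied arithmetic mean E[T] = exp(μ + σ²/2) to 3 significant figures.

If T ~ Lognormal(μ,σ) then ln T ~ Normal(μ,σ), so the p-quantile of ln T is μ + z_p·σ.
ln(38) = 3.638 and ln(70) = 4.248; z_{0.14} = -1.08, z_{0.85} = 1.036.
σ = (4.248 − 3.638)/(1.036 − (-1.08)) = 0.289.
μ = 3.638 − (-1.08)·0.289 = 3.949.
E[T] = exp(μ + σ²/2) = exp(3.949 + 0.0416) = 54.1 ms.

E[T] ≈ 54.1 ms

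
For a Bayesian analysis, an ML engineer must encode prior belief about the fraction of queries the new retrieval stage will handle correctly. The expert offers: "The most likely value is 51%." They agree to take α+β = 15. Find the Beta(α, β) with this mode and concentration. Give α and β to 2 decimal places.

For α,β > 1 the Beta mode is (α−1)/(α+β−2). With α+β = 15, the mode is (α−1)/13.
Set (α−1)/13 = 0.51 → α = 1 + 0.51·13 = 7.63.
β = 15 − α = 7.37.

α = 7.63, β = 7.37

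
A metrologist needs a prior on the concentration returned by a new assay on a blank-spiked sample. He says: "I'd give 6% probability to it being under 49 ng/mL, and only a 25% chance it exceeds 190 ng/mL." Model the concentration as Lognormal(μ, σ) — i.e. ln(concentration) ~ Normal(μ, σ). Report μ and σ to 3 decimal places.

If T ~ Lognormal(μ,σ) then ln T ~ Normal(μ,σ), so the p-quantile of ln T is μ + z_p·σ.
ln(49) = 3.892 and ln(190) = 5.247; z_{0.06} = -1.555, z_{0.75} = 0.6745.
σ = (5.247 − 3.892)/(0.6745 − (-1.555)) = 0.608.
μ = 3.892 − (-1.555)·0.608 = 4.837.

μ ≈ 4.837, σ ≈ 0.608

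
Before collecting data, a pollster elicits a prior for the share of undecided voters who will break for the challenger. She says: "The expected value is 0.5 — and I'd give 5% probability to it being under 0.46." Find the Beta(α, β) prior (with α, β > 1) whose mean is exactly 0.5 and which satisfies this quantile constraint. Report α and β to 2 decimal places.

α ≈ 210.94, β ≈ 210.94

With mean 0.5 fixed, write α = 0.5s, β = 0.5s where s = α+β.
Need P(θ < 0.46) = 0.05 under Beta(0.5s, 0.5s). Normal approximation: (q−m)/√(m(1−m)/s) ≈ z_{0.05} = -1.64, so s ≈ 0.5·0.5·(-1.64)²/(0.46−0.5)² = 422.7.
At s = 422.7: P(θ<0.46) ≈ 0.050. Adjusting to match 0.05 gives s ≈ 421.89.
So α = 0.5·421.89 ≈ 210.94, β = 0.5·421.89 ≈ 210.94.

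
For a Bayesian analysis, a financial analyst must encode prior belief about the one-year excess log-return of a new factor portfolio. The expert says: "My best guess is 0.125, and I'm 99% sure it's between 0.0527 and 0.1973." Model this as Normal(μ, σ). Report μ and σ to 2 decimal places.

μ = 0.12, σ = 0.03

A symmetric 99% interval runs μ ± z·σ with z = 2.576.
Half-width = 0.0723, so σ = 0.0723/2.576 = 0.03.
μ is the stated best guess, 0.12.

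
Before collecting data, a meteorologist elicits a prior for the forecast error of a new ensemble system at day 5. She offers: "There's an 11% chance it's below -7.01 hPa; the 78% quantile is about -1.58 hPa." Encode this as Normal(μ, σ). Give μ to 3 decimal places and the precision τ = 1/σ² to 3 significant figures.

μ = -3.678, τ = 0.135

The p-quantile of Normal(μ,σ) is μ + z_p·σ, with z_{0.11} = -1.227 and z_{0.78} = 0.7722.
Eliminate σ: μ = (z₂·x₁ − z₁·x₂)/(z₂ − z₁) = (0.7722·-7.01 − (-1.227)·-1.58)/1.999 = -3.678.
Then σ = (x₂ − x₁)/(z₂ − z₁) = (-1.58 − -7.01)/1.999 = 2.717.
Precision τ = 1/σ² = 1/2.717² = 0.135.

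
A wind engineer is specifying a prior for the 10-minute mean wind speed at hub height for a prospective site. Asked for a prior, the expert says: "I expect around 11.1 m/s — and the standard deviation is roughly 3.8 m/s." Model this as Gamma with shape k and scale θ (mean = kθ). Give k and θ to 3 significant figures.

For Gamma(k, scale θ): mean = kθ, variance = kθ², so CV = 1/√k.
CV = SD/mean = 3.8/11.1 = 0.3423, hence k = 1/CV² = 8.53.
Then θ = mean/k = 11.1/8.53 = 1.3.

k ≈ 8.53, θ ≈ 1.3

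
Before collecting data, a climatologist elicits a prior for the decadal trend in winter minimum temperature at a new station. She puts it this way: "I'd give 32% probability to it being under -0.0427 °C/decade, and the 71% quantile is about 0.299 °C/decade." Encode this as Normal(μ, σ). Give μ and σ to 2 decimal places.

The p-quantile of Normal(μ,σ) is μ + z_p·σ, with z_{0.32} = -0.4677 and z_{0.71} = 0.5534.
Eliminate σ: μ = (z₂·x₁ − z₁·x₂)/(z₂ − z₁) = (0.5534·-0.0427 − (-0.4677)·0.299)/1.021 = 0.11.
Then σ = (x₂ − x₁)/(z₂ − z₁) = (0.299 − -0.0427)/1.021 = 0.33.

μ = 0.11, σ = 0.33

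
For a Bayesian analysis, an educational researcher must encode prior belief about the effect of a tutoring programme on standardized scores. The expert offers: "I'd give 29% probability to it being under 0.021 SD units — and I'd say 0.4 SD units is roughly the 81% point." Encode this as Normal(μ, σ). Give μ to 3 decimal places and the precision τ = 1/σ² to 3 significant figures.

μ = 0.168, τ = 14.3

The p-quantile of Normal(μ,σ) is μ + z_p·σ, with z_{0.29} = -0.5534 and z_{0.81} = 0.8779.
Eliminate σ: μ = (z₂·x₁ − z₁·x₂)/(z₂ − z₁) = (0.8779·0.021 − (-0.5534)·0.4)/1.431 = 0.168.
Then σ = (x₂ − x₁)/(z₂ − z₁) = (0.4 − 0.021)/1.431 = 0.265.
Precision τ = 1/σ² = 1/0.2648² = 14.3.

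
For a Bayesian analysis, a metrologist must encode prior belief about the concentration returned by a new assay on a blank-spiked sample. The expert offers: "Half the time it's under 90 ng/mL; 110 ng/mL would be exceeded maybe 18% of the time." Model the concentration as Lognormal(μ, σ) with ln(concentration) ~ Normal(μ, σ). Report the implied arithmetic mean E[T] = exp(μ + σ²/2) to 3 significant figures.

If T ~ Lognormal(μ,σ) then ln T ~ Normal(μ,σ), so the p-quantile of ln T is μ + z_p·σ.
ln(90) = 4.5 and ln(110) = 4.7; z_{0.5} = 0, z_{0.82} = 0.9154.
σ = (4.7 − 4.5)/(0.9154 − (0)) = 0.219.
μ = 4.5 − (0)·0.219 = 4.500.
E[T] = exp(μ + σ²/2) = exp(4.500 + 0.0240) = 92.2 ng/mL.

E[T] ≈ 92.2 ng/mL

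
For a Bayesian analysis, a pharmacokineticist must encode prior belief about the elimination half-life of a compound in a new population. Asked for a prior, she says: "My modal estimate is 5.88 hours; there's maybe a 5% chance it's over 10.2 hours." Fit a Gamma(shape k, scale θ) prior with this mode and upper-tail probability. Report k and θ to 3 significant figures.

Gamma(k,θ) with k>1 has mode (k−1)θ, so θ = 5.88/(k−1).
Need P(X < 10.2) = 0.95 with θ tied to k this way. Start at k = 2, θ = 5.88: P(X<10.2) ≈ 0.517.
Too low — raise k to concentrate. Iterating converges to k ≈ 10.2.
Then θ = 5.88/(10.2−1) ≈ 0.639.

k ≈ 10.2, θ ≈ 0.639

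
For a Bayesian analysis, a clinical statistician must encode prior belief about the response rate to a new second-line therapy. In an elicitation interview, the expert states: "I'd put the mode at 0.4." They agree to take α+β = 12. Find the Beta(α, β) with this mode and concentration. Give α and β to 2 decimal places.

For α,β > 1 the Beta mode is (α−1)/(α+β−2). With α+β = 12, the mode is (α−1)/10.
Set (α−1)/10 = 0.4 → α = 1 + 0.4·10 = 5.00.
β = 12 − α = 7.00.

α = 5.00, β = 7.00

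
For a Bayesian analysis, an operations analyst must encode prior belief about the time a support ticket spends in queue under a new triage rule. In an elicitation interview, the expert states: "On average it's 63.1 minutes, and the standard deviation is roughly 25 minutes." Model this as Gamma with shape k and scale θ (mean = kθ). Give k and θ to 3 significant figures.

k ≈ 6.37, θ ≈ 9.9

For Gamma(k, scale θ): mean = kθ, variance = kθ², so CV = 1/√k.
CV = SD/mean = 25/63.1 = 0.3962, hence k = 1/CV² = 6.37.
Then θ = mean/k = 63.1/6.37 = 9.9.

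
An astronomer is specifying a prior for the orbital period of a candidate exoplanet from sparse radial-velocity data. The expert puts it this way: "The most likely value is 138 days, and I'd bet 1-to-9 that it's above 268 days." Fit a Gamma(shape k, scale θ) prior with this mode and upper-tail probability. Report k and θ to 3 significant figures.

k ≈ 5.35, θ ≈ 31.8

Gamma(k,θ) with k>1 has mode (k−1)θ, so θ = 138/(k−1).
Need P(X < 268) = 0.9 with θ tied to k this way. Start at k = 2, θ = 138: P(X<268) ≈ 0.578.
Too low — raise k to concentrate. Iterating converges to k ≈ 5.35.
Then θ = 138/(5.35−1) ≈ 31.8.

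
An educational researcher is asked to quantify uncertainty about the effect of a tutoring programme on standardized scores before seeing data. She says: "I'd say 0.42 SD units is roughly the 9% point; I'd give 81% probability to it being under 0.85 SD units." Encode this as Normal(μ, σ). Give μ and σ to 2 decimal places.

For Normal(μ,σ), the p-quantile is μ + z_p·σ. Here z_{0.09} = -1.341, z_{0.81} = 0.8779.
So 0.42 = μ − 1.341σ and 0.85 = μ + 0.8779σ.
Subtracting: σ = (0.85 − 0.42)/(0.8779 − (-1.341)) = 0.19.
Then μ = 0.42 − (-1.341)·0.19 = 0.68.

μ = 0.68, σ = 0.19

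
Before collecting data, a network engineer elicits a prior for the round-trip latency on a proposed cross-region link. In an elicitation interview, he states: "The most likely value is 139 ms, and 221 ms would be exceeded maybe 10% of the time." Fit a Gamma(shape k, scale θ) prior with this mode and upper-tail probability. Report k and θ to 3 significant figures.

Gamma(k,θ) with k>1 has mode (k−1)θ, so θ = 139/(k−1).
Need P(X < 221) = 0.9 with θ tied to k this way. Start at k = 2, θ = 139: P(X<221) ≈ 0.472.
Too low — raise k to concentrate. Iterating converges to k ≈ 9.73.
Then θ = 139/(9.73−1) ≈ 15.9.

k ≈ 9.73, θ ≈ 15.9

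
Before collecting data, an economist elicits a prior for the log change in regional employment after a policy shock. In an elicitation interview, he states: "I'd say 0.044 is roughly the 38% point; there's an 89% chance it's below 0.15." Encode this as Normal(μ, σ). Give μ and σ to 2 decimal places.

For Normal(μ,σ), the p-quantile is μ + z_p·σ. Here z_{0.38} = -0.3055, z_{0.89} = 1.227.
So 0.044 = μ − 0.3055σ and 0.15 = μ + 1.227σ.
Subtracting: σ = (0.15 − 0.044)/(1.227 − (-0.3055)) = 0.07.
Then μ = 0.044 − (-0.3055)·0.07 = 0.07.

μ = 0.07, σ = 0.07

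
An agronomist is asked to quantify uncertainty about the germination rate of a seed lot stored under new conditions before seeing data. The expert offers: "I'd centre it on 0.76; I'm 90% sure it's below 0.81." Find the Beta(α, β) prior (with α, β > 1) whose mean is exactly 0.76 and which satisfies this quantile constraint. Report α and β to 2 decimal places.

With mean 0.76 fixed, write α = 0.76s, β = 0.24s where s = α+β.
Need P(θ < 0.81) = 0.9 under Beta(0.76s, 0.24s). Normal approximation: (q−m)/√(m(1−m)/s) ≈ z_{0.9} = 1.28, so s ≈ 0.76·0.24·(1.28)²/(0.81−0.76)² = 119.8.
At s = 119.8: P(θ<0.81) ≈ 0.905. Adjusting to match 0.9 gives s ≈ 114.47.
So α = 0.76·114.47 ≈ 87.00, β = 0.24·114.47 ≈ 27.47.

α ≈ 87.00, β ≈ 27.47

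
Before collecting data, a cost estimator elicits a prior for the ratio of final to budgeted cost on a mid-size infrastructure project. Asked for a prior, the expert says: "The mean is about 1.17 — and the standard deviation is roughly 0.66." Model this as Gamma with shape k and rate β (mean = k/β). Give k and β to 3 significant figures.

For Gamma(k, rate β): mean = k/β, variance = k/β², so CV = 1/√k.
CV = SD/mean = 0.66/1.17 = 0.5641, hence k = 1/CV² = 3.14.
Then β = k/mean = 3.14/1.17 = 2.69.

k ≈ 3.14, β ≈ 2.69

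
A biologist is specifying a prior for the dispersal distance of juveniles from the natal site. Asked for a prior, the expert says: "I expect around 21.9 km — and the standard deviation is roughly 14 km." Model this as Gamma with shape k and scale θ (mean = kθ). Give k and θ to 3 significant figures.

k ≈ 2.45, θ ≈ 8.95

For Gamma(k, scale θ): mean = kθ, variance = kθ², so CV = 1/√k.
CV = SD/mean = 14/21.9 = 0.6393, hence k = 1/CV² = 2.45.
Then θ = mean/k = 21.9/2.45 = 8.95.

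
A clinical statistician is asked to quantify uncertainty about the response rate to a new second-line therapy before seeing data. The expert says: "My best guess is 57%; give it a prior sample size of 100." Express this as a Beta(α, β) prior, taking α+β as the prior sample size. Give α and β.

Under the effective-sample-size interpretation, Beta(α, β) has prior mean α/(α+β) and prior sample size α+β.
So α+β = 100 and α/(α+β) = 0.57, giving α = 0.57·100 = 57 and β = 100 − 57 = 43.

α = 57, β = 43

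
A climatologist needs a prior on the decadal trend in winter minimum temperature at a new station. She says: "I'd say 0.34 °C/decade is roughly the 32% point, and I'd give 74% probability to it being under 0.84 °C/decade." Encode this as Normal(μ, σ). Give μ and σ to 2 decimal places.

μ = 0.55, σ = 0.45

The p-quantile of Normal(μ,σ) is μ + z_p·σ, with z_{0.32} = -0.4677 and z_{0.74} = 0.6433.
Eliminate σ: μ = (z₂·x₁ − z₁·x₂)/(z₂ − z₁) = (0.6433·0.34 − (-0.4677)·0.84)/1.111 = 0.55.
Then σ = (x₂ − x₁)/(z₂ − z₁) = (0.84 − 0.34)/1.111 = 0.45.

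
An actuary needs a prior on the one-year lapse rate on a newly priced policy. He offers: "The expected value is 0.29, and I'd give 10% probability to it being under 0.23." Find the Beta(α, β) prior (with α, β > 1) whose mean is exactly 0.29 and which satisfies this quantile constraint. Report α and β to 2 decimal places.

With mean 0.29 fixed, write α = 0.29s, β = 0.71s where s = α+β.
Need P(θ < 0.23) = 0.1 under Beta(0.29s, 0.71s). Normal approximation: (q−m)/√(m(1−m)/s) ≈ z_{0.1} = -1.28, so s ≈ 0.29·0.71·(-1.28)²/(0.23−0.29)² = 93.9.
At s = 93.9: P(θ<0.23) ≈ 0.095. Adjusting to match 0.1 gives s ≈ 90.26.
So α = 0.29·90.26 ≈ 26.18, β = 0.71·90.26 ≈ 64.09.

α ≈ 26.18, β ≈ 64.09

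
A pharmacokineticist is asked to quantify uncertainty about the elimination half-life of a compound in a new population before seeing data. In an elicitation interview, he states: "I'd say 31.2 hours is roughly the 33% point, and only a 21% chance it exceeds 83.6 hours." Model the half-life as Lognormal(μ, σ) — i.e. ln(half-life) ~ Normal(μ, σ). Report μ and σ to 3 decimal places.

If T ~ Lognormal(μ,σ) then ln T ~ Normal(μ,σ), so the p-quantile of ln T is μ + z_p·σ.
ln(31.2) = 3.44 and ln(83.6) = 4.426; z_{0.33} = -0.4399, z_{0.79} = 0.8064.
σ = (4.426 − 3.44)/(0.8064 − (-0.4399)) = 0.791.
μ = 3.44 − (-0.4399)·0.791 = 3.788.

μ ≈ 3.788, σ ≈ 0.791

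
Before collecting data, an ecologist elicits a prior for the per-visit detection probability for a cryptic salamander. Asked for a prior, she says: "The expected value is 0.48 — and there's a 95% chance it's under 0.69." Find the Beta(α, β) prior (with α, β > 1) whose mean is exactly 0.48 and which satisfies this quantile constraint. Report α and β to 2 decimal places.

With mean 0.48 fixed, write α = 0.48s, β = 0.52s where s = α+β.
Need P(θ < 0.69) = 0.95 under Beta(0.48s, 0.52s). Normal approximation: (q−m)/√(m(1−m)/s) ≈ z_{0.95} = 1.64, so s ≈ 0.48·0.52·(1.64)²/(0.69−0.48)² = 15.3.
At s = 15.3: P(θ<0.69) ≈ 0.954. Adjusting to match 0.95 gives s ≈ 14.64.
So α = 0.48·14.64 ≈ 7.03, β = 0.52·14.64 ≈ 7.61.

α ≈ 7.03, β ≈ 7.61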